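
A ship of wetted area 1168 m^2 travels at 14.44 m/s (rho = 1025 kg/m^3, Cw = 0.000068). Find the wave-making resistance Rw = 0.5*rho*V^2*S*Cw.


Formula: Rw = 0.5 * rho * V^2 * S * Cw
Step 1 — V^2 = 14.44^2 = 208.5136
Step 2 — 0.5 * rho * V^2 = 0.5 * 1025 * 208.5136 = 106863.22
Step 3 — Rw = 106863.22 * 1168 * 0.000068 ≈ 8487.5 N (5 s.f.)

8487.5 N


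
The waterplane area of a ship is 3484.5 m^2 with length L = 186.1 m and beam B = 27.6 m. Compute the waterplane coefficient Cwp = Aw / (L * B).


Formula: Cwp = Aw / (L * B)
Step 1 — L * B = 186.1 * 27.6 = 5136.36 m^2
Step 2 — Cwp = 3484.5 / 5136.36 ≈ 0.67840 (5 s.f.)

0.67840


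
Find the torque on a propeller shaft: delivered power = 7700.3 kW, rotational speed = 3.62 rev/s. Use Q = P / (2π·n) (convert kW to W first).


Formula: Q = P_W / (2 * pi * n)
Step 1 — P_W = 7700.3 kW * 1000 = 7700300.0 W
Step 2 — 2 * pi * n = 2 * pi * 3.62 = 22.745131
Step 3 — Q = 7700300.0 / 22.745131 ≈ 338550 N·m (5 s.f.)

338550 N·m


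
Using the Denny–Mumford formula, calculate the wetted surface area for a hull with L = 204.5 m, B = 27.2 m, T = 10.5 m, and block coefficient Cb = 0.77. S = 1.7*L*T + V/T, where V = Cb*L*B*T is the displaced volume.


Formula: S = 1.7*L*T + V/T with V = Cb*L*B*T, i.e. S = L * (1.7*T + Cb*B)
Step 1 — 1.7*T = 1.7 * 10.5 = 17.85 m
Step 2 — Cb*B = 0.77 * 27.2 = 20.944 m
Step 3 — 1.7*T + Cb*B = 17.85 + 20.944 = 38.794 m
Step 4 — S = 204.5 * 38.794 ≈ 7933.4 m^2 (5 s.f.)

7933.4 m^2


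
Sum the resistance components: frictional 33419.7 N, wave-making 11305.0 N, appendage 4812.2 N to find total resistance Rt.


Formula: Rt = Rf + Rw + Ra
Substituting: Rt = 33419.7 + 11305.0 + 4812.2
Result: Rt = 49536.9 N

49536.9 N


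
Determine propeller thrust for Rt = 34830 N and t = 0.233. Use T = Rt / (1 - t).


Formula: T = Rt / (1 - t)
Step 1 — (1 - t) = 1 - 0.233 = 0.767
Step 2 — T = 34830 / 0.767 ≈ 45411 N (5 s.f.)

45411 N


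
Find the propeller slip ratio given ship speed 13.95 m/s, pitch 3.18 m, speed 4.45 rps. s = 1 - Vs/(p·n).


Formula: s = 1 - Vs / (p * n)
Step 1 — p * n = 3.18 * 4.45 = 14.151
Step 2 — Vs / (p*n) = 13.95 / 14.151 = 0.985796 (6 d.p.)
Step 3 — s = 1 - 0.985796 = 0.014204

0.014204


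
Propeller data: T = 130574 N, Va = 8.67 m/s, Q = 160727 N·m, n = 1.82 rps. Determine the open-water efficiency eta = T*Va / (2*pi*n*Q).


Formula: eta = T * Va / (2 * pi * n * Q)
Step 1 — numerator = T * Va = 130574 * 8.67 = 1132076.58
Step 2 — 2 * pi * n = 2 * pi * 1.82 = 11.435397
Step 3 — denominator = 11.435397 * 160727 = 1837977.05
Step 4 — eta = 1132076.58 / 1837977.05 ≈ 0.61594 (5 s.f.)

0.61594


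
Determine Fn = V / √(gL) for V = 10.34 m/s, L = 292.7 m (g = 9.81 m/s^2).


Formula: Fn = V / sqrt(g * L)
Step 1 — g * L = 9.81 * 292.7 = 2871.387
Step 2 — sqrt(g * L) = sqrt(2871.387) = 53.585324
Step 3 — Fn = 10.34 / 53.585324 ≈ 0.19296 (5 s.f.)

0.19296


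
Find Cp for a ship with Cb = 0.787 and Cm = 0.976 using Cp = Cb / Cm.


Formula: Cp = Cb / Cm
Substituting: Cp = 0.787 / 0.976
Result: Cp ≈ 0.80635 (5 s.f.)

0.80635


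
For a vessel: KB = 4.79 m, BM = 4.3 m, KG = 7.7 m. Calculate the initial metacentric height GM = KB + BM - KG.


Formula: GM = KB + BM - KG
Step 1 — KM = KB + BM = 4.79 + 4.3 = 9.09 m
Step 2 — GM = KM - KG = 9.09 - 7.7 = 1.39 m

1.39 m


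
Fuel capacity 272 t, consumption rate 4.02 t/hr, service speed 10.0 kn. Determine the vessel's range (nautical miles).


Formula: endurance = fuel / rate; range = endurance * speed
Step 1 — endurance = 272 / 4.02 = 67.6617 hours
Step 2 — range = 67.6617 * 10.0 ≈ 676.62 nautical miles (5 s.f.)

676.62 NM


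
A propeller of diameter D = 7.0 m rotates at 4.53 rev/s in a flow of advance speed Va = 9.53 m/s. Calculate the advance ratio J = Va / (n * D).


Formula: J = Va / (n * D)
Step 1 — n * D = 4.53 * 7.0 = 31.71
Step 2 — J = 9.53 / 31.71 ≈ 0.30054 (5 s.f.)

0.30054


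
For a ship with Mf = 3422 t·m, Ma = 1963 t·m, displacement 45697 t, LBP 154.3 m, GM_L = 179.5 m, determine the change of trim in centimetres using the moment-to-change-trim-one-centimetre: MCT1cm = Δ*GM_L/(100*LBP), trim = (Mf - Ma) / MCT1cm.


Formula: net trimming moment = Mf - Ma; MCT1cm = Δ*GM_L/(100*LBP); trim = net moment / MCT1cm
Step 1 — net trimming moment = 3422 - 1963 = 1459 t·m
Step 2 — MCT1cm = 45697 * 179.5 / (100 * 154.3) = 531.6015 t·m/cm
Step 3 — trim = 1459 / 531.6015 ≈ 2.7445 cm (5 s.f.)

2.7445 cm


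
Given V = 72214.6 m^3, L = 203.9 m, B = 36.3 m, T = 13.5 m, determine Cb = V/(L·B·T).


Formula: Cb = V / (L * B * T)
Step 1 — L * B * T = 203.9 * 36.3 * 13.5 = 99921.195 m^3
Step 2 — Cb = 72214.6 / 99921.195 ≈ 0.72272 (5 s.f.)

0.72272


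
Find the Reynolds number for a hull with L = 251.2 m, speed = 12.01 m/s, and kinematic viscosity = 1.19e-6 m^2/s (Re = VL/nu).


Formula: Re = V * L / nu
Step 1 — V * L = 12.01 * 251.2 = 3016.912 m^2/s
Step 2 — Re = 3016.912 / 1.19e-6 = 2.54e+09

2.54e+09


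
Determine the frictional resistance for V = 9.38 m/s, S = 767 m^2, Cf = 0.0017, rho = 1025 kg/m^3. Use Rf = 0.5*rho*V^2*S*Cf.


Formula: Rf = 0.5 * rho * V^2 * S * Cf
Step 1 — V^2 = 9.38^2 = 87.9844
Step 2 — 0.5 * rho * V^2 = 0.5 * 1025 * 87.9844 = 45092.005
Step 3 — Rf = 45092.005 * 767 * 0.0017 ≈ 58795 N (5 s.f.)

58795 N


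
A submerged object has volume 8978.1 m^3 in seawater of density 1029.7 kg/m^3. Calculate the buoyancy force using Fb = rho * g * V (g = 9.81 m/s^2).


Formula: Fb = rho * g * V
Substituting: Fb = 1029.7 * 9.81 * 8978.1
Intermediate: 1029.7 * 9.81 = 10101.357
Result: Fb = 10101.357 * 8978.1 ≈ 90691000 N (5 s.f.)

90691000 N


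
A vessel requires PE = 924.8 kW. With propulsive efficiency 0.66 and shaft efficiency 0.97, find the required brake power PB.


Formula: PB = PE / (eta_D * eta_S)
Step 1 — combined efficiency = eta_D * eta_S = 0.66 * 0.97 = 0.6402
Step 2 — PB = 924.8 / 0.6402 ≈ 1444.5 kW (5 s.f.)

1444.5 kW


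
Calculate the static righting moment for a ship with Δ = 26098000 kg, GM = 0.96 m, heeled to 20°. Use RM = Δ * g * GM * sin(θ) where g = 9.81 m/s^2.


Formula: GZ = GM * sin(theta); RM = disp * g * GZ
Step 1 — GZ = 0.96 * sin(20°) = 0.96 * 0.34202 = 0.328339 m
Step 2 — RM = 26098000 * 9.81 * 0.328339 ≈ 84062000 N·m (5 s.f.)

84062000 N·m


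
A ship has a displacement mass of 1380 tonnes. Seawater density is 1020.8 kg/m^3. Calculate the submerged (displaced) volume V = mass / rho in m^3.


Formula: V = mass / rho
Step 1 — convert tonnes to kg: 1380 t * 1000 = 1380000 kg
Step 2 — V = 1380000 / 1020.8 ≈ 1351.9 m^3 (5 s.f.)

1351.9 m^3


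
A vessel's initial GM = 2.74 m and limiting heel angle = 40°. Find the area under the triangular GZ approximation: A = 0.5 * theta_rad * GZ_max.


Formula: GZ_max = GM * sin(theta); Area = 0.5 * theta_rad * GZ_max
Step 1 — GZ_max = 2.74 * sin(40°) = 2.74 * 0.642788 = 1.761239 m
Step 2 — theta_rad = 40 * pi/180 = 0.698132 rad
Step 3 — Area = 0.5 * 0.698132 * 1.761239 ≈ 0.61479 m·rad (5 s.f.)

0.61479 m·rad


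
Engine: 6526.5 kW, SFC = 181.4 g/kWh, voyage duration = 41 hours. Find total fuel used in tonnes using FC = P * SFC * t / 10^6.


Formula: FC (tonnes) = P * SFC * t / 1,000,000
Step 1 — P * SFC * t = 6526.5 * 181.4 * 41 = 48540191.1 g
Step 2 — FC (tonnes) = 48540191.1 / 1,000,000 ≈ 48.540 tonnes (5 s.f.)

48.540 tonnes


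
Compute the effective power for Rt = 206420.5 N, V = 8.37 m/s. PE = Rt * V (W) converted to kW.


Formula: PE = Rt * V / 1000 (kW)
Step 1 — PE (W) = 206420.5 * 8.37 = 1727739.585 W
Step 2 — PE (kW) = 1727739.585 / 1000 ≈ 1727.7 kW (5 s.f.)

1727.7 kW


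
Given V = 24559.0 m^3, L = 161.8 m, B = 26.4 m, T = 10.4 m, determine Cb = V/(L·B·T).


Formula: Cb = V / (L * B * T)
Step 1 — L * B * T = 161.8 * 26.4 * 10.4 = 44423.808 m^3
Step 2 — Cb = 24559.0 / 44423.808 ≈ 0.55283 (5 s.f.)

0.55283


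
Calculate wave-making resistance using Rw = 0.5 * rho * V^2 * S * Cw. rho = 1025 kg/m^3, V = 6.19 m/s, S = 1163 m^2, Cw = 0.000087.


Formula: Rw = 0.5 * rho * V^2 * S * Cw
Step 1 — V^2 = 6.19^2 = 38.3161
Step 2 — 0.5 * rho * V^2 = 0.5 * 1025 * 38.3161 = 19637.00125
Step 3 — Rw = 19637.00125 * 1163 * 0.000087 ≈ 1986.9 N (5 s.f.)

1986.9 N


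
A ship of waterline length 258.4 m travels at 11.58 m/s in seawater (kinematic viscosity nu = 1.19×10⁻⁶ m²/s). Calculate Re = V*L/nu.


Formula: Re = V * L / nu
Step 1 — V * L = 11.58 * 258.4 = 2992.272 m^2/s
Step 2 — Re = 2992.272 / 1.19e-6 = 2.51e+09

2.51e+09


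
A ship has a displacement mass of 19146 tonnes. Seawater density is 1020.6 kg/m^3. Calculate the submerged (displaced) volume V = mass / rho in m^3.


Formula: V = mass / rho
Step 1 — convert tonnes to kg: 19146 t * 1000 = 19146000 kg
Step 2 — V = 19146000 / 1020.6 ≈ 18760 m^3 (5 s.f.)

18760 m^3


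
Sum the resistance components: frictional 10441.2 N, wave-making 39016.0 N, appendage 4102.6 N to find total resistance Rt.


Formula: Rt = Rf + Rw + Ra
Substituting: Rt = 10441.2 + 39016.0 + 4102.6
Result: Rt = 53559.8 N

53559.8 N


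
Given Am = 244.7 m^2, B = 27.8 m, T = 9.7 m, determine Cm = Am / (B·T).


Formula: Cm = Am / (B * T)
Step 1 — B * T = 27.8 * 9.7 = 269.66 m^2
Step 2 — Cm = 244.7 / 269.66 ≈ 0.90744 (5 s.f.)

0.90744


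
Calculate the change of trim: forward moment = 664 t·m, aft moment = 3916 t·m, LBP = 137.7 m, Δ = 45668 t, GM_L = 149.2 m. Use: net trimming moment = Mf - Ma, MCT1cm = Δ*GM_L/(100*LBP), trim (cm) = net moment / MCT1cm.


Formula: net trimming moment = Mf - Ma; MCT1cm = Δ*GM_L/(100*LBP); trim = net moment / MCT1cm
Step 1 — net trimming moment = 664 - 3916 = -3252 t·m
Step 2 — MCT1cm = 45668 * 149.2 / (100 * 137.7) = 494.8196 t·m/cm
Step 3 — trim = -3252 / 494.8196 ≈ -6.5721 cm (5 s.f.)

-6.5721 cm


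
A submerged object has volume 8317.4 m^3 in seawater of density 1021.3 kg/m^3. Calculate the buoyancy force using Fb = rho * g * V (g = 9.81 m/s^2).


Formula: Fb = rho * g * V
Substituting: Fb = 1021.3 * 9.81 * 8317.4
Intermediate: 1021.3 * 9.81 = 10018.953
Result: Fb = 10018.953 * 8317.4 ≈ 83332000 N (5 s.f.)

83332000 N


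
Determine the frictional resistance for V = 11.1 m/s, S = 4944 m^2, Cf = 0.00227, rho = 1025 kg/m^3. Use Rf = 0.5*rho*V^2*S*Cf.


Formula: Rf = 0.5 * rho * V^2 * S * Cf
Step 1 — V^2 = 11.1^2 = 123.21
Step 2 — 0.5 * rho * V^2 = 0.5 * 1025 * 123.21 = 63145.125
Step 3 — Rf = 63145.125 * 4944 * 0.00227 ≈ 708670 N (5 s.f.)

708670 N


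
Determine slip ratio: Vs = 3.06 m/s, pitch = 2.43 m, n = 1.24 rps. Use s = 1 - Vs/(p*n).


Formula: s = 1 - Vs / (p * n)
Step 1 — p * n = 2.43 * 1.24 = 3.0132
Step 2 — Vs / (p*n) = 3.06 / 3.0132 = 1.015532 (6 d.p.)
Step 3 — s = 1 - 1.015532 = -0.015532

-0.015532


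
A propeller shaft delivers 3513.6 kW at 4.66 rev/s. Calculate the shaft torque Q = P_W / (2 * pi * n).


Formula: Q = P_W / (2 * pi * n)
Step 1 — P_W = 3513.6 kW * 1000 = 3513600.0 W
Step 2 — 2 * pi * n = 2 * pi * 4.66 = 29.279644
Step 3 — Q = 3513600.0 / 29.279644 ≈ 120000 N·m (5 s.f.)

120000 N·m


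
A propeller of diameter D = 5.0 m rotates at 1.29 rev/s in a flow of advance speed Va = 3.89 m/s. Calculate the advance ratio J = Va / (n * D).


Formula: J = Va / (n * D)
Step 1 — n * D = 1.29 * 5.0 = 6.45
Step 2 — J = 3.89 / 6.45 ≈ 0.60310 (5 s.f.)

0.60310


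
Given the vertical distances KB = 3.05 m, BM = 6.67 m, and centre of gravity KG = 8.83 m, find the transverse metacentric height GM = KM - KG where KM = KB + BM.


Formula: GM = KB + BM - KG
Step 1 — KM = KB + BM = 3.05 + 6.67 = 9.72 m
Step 2 — GM = KM - KG = 9.72 - 8.83 = 0.89 m

0.89 m


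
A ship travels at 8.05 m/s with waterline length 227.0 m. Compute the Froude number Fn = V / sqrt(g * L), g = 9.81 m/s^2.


Formula: Fn = V / sqrt(g * L)
Step 1 — g * L = 9.81 * 227.0 = 2226.87
Step 2 — sqrt(g * L) = sqrt(2226.87) = 47.189723
Step 3 — Fn = 8.05 / 47.189723 ≈ 0.17059 (5 s.f.)

0.17059


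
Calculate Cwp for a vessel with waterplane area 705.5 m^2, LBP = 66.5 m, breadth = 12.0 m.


Formula: Cwp = Aw / (L * B)
Step 1 — L * B = 66.5 * 12.0 = 798.0 m^2
Step 2 — Cwp = 705.5 / 798.0 ≈ 0.88409 (5 s.f.)

0.88409


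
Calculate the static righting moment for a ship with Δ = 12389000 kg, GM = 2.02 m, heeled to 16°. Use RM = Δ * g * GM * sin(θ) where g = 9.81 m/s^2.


Formula: GZ = GM * sin(theta); RM = disp * g * GZ
Step 1 — GZ = 2.02 * sin(16°) = 2.02 * 0.275637 = 0.556787 m
Step 2 — RM = 12389000 * 9.81 * 0.556787 ≈ 67670000 N·m (5 s.f.)

67670000 N·m


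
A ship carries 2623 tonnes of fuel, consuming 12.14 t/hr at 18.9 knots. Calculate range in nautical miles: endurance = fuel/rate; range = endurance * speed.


Formula: endurance = fuel / rate; range = endurance * speed
Step 1 — endurance = 2623 / 12.14 = 216.0626 hours
Step 2 — range = 216.0626 * 18.9 ≈ 4083.6 nautical miles (5 s.f.)

4083.6 NM


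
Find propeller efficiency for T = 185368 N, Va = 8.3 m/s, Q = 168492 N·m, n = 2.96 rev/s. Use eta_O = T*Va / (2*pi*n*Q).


Formula: eta = T * Va / (2 * pi * n * Q)
Step 1 — numerator = T * Va = 185368 * 8.3 = 1538554.4
Step 2 — 2 * pi * n = 2 * pi * 2.96 = 18.598229
Step 3 — denominator = 18.598229 * 168492 = 3133652.8
Step 4 — eta = 1538554.4 / 3133652.8 ≈ 0.49098 (5 s.f.)

0.49098


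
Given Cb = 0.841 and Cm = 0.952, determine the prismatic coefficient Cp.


Formula: Cp = Cb / Cm
Substituting: Cp = 0.841 / 0.952
Result: Cp ≈ 0.88340 (5 s.f.)

0.88340


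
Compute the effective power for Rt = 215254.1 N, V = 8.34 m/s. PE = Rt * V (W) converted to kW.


Formula: PE = Rt * V / 1000 (kW)
Step 1 — PE (W) = 215254.1 * 8.34 = 1795219.194 W
Step 2 — PE (kW) = 1795219.194 / 1000 ≈ 1795.2 kW (5 s.f.)

1795.2 kW


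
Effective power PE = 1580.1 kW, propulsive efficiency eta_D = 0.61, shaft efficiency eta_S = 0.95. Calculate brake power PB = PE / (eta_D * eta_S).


Formula: PB = PE / (eta_D * eta_S)
Step 1 — combined efficiency = eta_D * eta_S = 0.61 * 0.95 = 0.5795
Step 2 — PB = 1580.1 / 0.5795 ≈ 2726.7 kW (5 s.f.)

2726.7 kW


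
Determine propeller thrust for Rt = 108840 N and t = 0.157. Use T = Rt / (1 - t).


Formula: T = Rt / (1 - t)
Step 1 — (1 - t) = 1 - 0.157 = 0.843
Step 2 — T = 108840 / 0.843 ≈ 129110 N (5 s.f.)

129110 N


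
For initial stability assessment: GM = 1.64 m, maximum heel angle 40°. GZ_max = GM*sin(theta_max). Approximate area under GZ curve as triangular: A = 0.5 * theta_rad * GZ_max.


Formula: GZ_max = GM * sin(theta); Area = 0.5 * theta_rad * GZ_max
Step 1 — GZ_max = 1.64 * sin(40°) = 1.64 * 0.642788 = 1.054172 m
Step 2 — theta_rad = 40 * pi/180 = 0.698132 rad
Step 3 — Area = 0.5 * 0.698132 * 1.054172 ≈ 0.36798 m·rad (5 s.f.)

0.36798 m·rad


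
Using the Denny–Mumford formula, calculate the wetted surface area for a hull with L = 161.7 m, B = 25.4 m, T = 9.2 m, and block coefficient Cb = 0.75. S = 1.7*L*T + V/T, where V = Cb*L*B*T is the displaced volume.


Formula: S = 1.7*L*T + V/T with V = Cb*L*B*T, i.e. S = L * (1.7*T + Cb*B)
Step 1 — 1.7*T = 1.7 * 9.2 = 15.64 m
Step 2 — Cb*B = 0.75 * 25.4 = 19.05 m
Step 3 — 1.7*T + Cb*B = 15.64 + 19.05 = 34.69 m
Step 4 — S = 161.7 * 34.69 ≈ 5609.4 m^2 (5 s.f.)

5609.4 m^2


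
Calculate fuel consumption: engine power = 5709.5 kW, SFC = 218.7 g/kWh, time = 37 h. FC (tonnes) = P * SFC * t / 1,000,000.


Formula: FC (tonnes) = P * SFC * t / 1,000,000
Step 1 — P * SFC * t = 5709.5 * 218.7 * 37 = 46200703.05 g
Step 2 — FC (tonnes) = 46200703.05 / 1,000,000 ≈ 46.201 tonnes (5 s.f.)

46.201 tonnes


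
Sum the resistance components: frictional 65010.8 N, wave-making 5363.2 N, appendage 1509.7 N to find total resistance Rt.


Formula: Rt = Rf + Rw + Ra
Substituting: Rt = 65010.8 + 5363.2 + 1509.7
Result: Rt = 71883.7 N

71883.7 N


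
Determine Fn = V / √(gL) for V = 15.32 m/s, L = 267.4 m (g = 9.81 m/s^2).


Formula: Fn = V / sqrt(g * L)
Step 1 — g * L = 9.81 * 267.4 = 2623.194
Step 2 — sqrt(g * L) = sqrt(2623.194) = 51.217126
Step 3 — Fn = 15.32 / 51.217126 ≈ 0.29912 (5 s.f.)

0.29912


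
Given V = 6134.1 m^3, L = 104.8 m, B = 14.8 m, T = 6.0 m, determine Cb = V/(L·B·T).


Formula: Cb = V / (L * B * T)
Step 1 — L * B * T = 104.8 * 14.8 * 6.0 = 9306.24 m^3
Step 2 — Cb = 6134.1 / 9306.24 ≈ 0.65914 (5 s.f.)

0.65914


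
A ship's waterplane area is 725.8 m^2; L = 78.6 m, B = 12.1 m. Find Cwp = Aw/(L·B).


Formula: Cwp = Aw / (L * B)
Step 1 — L * B = 78.6 * 12.1 = 951.06 m^2
Step 2 — Cwp = 725.8 / 951.06 ≈ 0.76315 (5 s.f.)

0.76315


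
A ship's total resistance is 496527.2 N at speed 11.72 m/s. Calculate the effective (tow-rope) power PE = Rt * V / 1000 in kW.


Formula: PE = Rt * V / 1000 (kW)
Step 1 — PE (W) = 496527.2 * 11.72 = 5819298.784 W
Step 2 — PE (kW) = 5819298.784 / 1000 ≈ 5819.3 kW (5 s.f.)

5819.3 kW


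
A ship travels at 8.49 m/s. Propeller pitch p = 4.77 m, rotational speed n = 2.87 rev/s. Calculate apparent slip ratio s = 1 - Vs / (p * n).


Formula: s = 1 - Vs / (p * n)
Step 1 — p * n = 4.77 * 2.87 = 13.6899
Step 2 — Vs / (p*n) = 8.49 / 13.6899 = 0.620165 (6 d.p.)
Step 3 — s = 1 - 0.620165 = 0.379835

0.379835


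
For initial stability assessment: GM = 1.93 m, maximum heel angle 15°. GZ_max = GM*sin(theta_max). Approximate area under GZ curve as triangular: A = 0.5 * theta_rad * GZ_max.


Formula: GZ_max = GM * sin(theta); Area = 0.5 * theta_rad * GZ_max
Step 1 — GZ_max = 1.93 * sin(15°) = 1.93 * 0.258819 = 0.499521 m
Step 2 — theta_rad = 15 * pi/180 = 0.261799 rad
Step 3 — Area = 0.5 * 0.261799 * 0.499521 ≈ 0.065387 m·rad (5 s.f.)

0.065387 m·rad


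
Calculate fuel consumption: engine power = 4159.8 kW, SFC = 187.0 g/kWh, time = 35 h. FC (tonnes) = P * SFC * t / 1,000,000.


Formula: FC (tonnes) = P * SFC * t / 1,000,000
Step 1 — P * SFC * t = 4159.8 * 187.0 * 35 = 27225891.0 g
Step 2 — FC (tonnes) = 27225891.0 / 1,000,000 ≈ 27.226 tonnes (5 s.f.)

27.226 tonnes


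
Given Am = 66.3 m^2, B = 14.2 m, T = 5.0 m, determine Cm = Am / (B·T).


Formula: Cm = Am / (B * T)
Step 1 — B * T = 14.2 * 5.0 = 71.0 m^2
Step 2 — Cm = 66.3 / 71.0 ≈ 0.93380 (5 s.f.)

0.93380


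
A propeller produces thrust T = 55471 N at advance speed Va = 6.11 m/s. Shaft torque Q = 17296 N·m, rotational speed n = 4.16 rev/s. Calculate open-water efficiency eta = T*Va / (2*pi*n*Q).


Formula: eta = T * Va / (2 * pi * n * Q)
Step 1 — numerator = T * Va = 55471 * 6.11 = 338927.81
Step 2 — 2 * pi * n = 2 * pi * 4.16 = 26.138051
Step 3 — denominator = 26.138051 * 17296 = 452083.73
Step 4 — eta = 338927.81 / 452083.73 ≈ 0.74970 (5 s.f.)

0.74970


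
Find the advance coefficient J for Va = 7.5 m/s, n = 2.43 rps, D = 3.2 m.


Formula: J = Va / (n * D)
Step 1 — n * D = 2.43 * 3.2 = 7.776
Step 2 — J = 7.5 / 7.776 ≈ 0.96451 (5 s.f.)

0.96451


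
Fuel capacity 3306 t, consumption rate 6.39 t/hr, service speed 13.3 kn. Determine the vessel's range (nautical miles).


Formula: endurance = fuel / rate; range = endurance * speed
Step 1 — endurance = 3306 / 6.39 = 517.3709 hours
Step 2 — range = 517.3709 * 13.3 ≈ 6881.0 nautical miles (5 s.f.)

6881.0 NM


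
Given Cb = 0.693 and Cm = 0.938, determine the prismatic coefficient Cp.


Formula: Cp = Cb / Cm
Substituting: Cp = 0.693 / 0.938
Result: Cp ≈ 0.73881 (5 s.f.)

0.73881


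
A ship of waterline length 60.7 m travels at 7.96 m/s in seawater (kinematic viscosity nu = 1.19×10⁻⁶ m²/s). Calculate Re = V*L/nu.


Formula: Re = V * L / nu
Step 1 — V * L = 7.96 * 60.7 = 483.172 m^2/s
Step 2 — Re = 483.172 / 1.19e-6 = 4.06e+08

4.06e+08


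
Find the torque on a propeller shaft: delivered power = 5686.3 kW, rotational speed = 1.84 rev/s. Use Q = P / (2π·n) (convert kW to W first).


Formula: Q = P_W / (2 * pi * n)
Step 1 — P_W = 5686.3 kW * 1000 = 5686300.0 W
Step 2 — 2 * pi * n = 2 * pi * 1.84 = 11.561061
Step 3 — Q = 5686300.0 / 11.561061 ≈ 491850 N·m (5 s.f.)

491850 N·m


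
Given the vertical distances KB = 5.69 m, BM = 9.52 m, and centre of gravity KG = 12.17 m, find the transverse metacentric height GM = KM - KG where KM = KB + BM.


Formula: GM = KB + BM - KG
Step 1 — KM = KB + BM = 5.69 + 9.52 = 15.21 m
Step 2 — GM = KM - KG = 15.21 - 12.17 = 3.04 m

3.04 m


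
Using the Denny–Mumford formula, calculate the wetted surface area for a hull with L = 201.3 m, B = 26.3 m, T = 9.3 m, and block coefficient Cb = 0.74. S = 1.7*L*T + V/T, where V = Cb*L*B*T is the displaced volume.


Formula: S = 1.7*L*T + V/T with V = Cb*L*B*T, i.e. S = L * (1.7*T + Cb*B)
Step 1 — 1.7*T = 1.7 * 9.3 = 15.81 m
Step 2 — Cb*B = 0.74 * 26.3 = 19.462 m
Step 3 — 1.7*T + Cb*B = 15.81 + 19.462 = 35.272 m
Step 4 — S = 201.3 * 35.272 ≈ 7100.3 m^2 (5 s.f.)

7100.3 m^2


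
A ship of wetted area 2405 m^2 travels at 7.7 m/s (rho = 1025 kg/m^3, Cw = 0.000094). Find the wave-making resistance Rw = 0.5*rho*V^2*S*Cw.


Formula: Rw = 0.5 * rho * V^2 * S * Cw
Step 1 — V^2 = 7.7^2 = 59.29
Step 2 — 0.5 * rho * V^2 = 0.5 * 1025 * 59.29 = 30386.125
Step 3 — Rw = 30386.125 * 2405 * 0.000094 ≈ 6869.4 N (5 s.f.)

6869.4 N


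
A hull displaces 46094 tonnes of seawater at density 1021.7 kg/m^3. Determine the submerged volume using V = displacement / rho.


Formula: V = mass / rho
Step 1 — convert tonnes to kg: 46094 t * 1000 = 46094000 kg
Step 2 — V = 46094000 / 1021.7 ≈ 45115 m^3 (5 s.f.)

45115 m^3


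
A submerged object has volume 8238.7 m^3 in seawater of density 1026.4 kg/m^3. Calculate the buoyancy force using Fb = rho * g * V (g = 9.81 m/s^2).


Formula: Fb = rho * g * V
Substituting: Fb = 1026.4 * 9.81 * 8238.7
Intermediate: 1026.4 * 9.81 = 10068.984
Result: Fb = 10068.984 * 8238.7 ≈ 82955000 N (5 s.f.)

82955000 N


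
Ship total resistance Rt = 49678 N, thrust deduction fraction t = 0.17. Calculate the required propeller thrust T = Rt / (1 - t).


Formula: T = Rt / (1 - t)
Step 1 — (1 - t) = 1 - 0.17 = 0.83
Step 2 — T = 49678 / 0.83 ≈ 59853 N (5 s.f.)

59853 N


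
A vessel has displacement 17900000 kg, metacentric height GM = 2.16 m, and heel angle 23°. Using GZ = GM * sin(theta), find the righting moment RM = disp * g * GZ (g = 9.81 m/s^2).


Formula: GZ = GM * sin(theta); RM = disp * g * GZ
Step 1 — GZ = 2.16 * sin(23°) = 2.16 * 0.390731 = 0.843979 m
Step 2 — RM = 17900000 * 9.81 * 0.843979 ≈ 148200000 N·m (5 s.f.)

148200000 N·m


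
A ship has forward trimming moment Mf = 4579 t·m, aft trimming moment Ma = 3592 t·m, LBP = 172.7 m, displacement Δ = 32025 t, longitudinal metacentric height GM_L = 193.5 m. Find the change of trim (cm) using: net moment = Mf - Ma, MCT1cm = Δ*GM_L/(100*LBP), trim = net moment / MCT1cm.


Formula: net trimming moment = Mf - Ma; MCT1cm = Δ*GM_L/(100*LBP); trim = net moment / MCT1cm
Step 1 — net trimming moment = 4579 - 3592 = 987 t·m
Step 2 — MCT1cm = 32025 * 193.5 / (100 * 172.7) = 358.8209 t·m/cm
Step 3 — trim = 987 / 358.8209 ≈ 2.7507 cm (5 s.f.)

2.7507 cm


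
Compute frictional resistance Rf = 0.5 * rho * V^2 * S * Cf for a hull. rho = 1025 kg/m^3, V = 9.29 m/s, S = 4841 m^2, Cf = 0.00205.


Formula: Rf = 0.5 * rho * V^2 * S * Cf
Step 1 — V^2 = 9.29^2 = 86.3041
Step 2 — 0.5 * rho * V^2 = 0.5 * 1025 * 86.3041 = 44230.85125
Step 3 — Rf = 44230.85125 * 4841 * 0.00205 ≈ 438950 N (5 s.f.)

438950 N


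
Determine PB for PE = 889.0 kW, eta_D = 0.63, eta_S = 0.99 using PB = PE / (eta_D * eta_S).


Formula: PB = PE / (eta_D * eta_S)
Step 1 — combined efficiency = eta_D * eta_S = 0.63 * 0.99 = 0.6237
Step 2 — PB = 889.0 / 0.6237 ≈ 1425.4 kW (5 s.f.)

1425.4 kW


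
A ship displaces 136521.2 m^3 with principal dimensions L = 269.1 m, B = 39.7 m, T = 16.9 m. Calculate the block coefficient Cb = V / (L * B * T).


Formula: Cb = V / (L * B * T)
Step 1 — L * B * T = 269.1 * 39.7 * 16.9 = 180547.263 m^3
Step 2 — Cb = 136521.2 / 180547.263 ≈ 0.75615 (5 s.f.)

0.75615


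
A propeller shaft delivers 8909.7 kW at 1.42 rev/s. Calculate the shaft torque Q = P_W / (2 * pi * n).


Formula: Q = P_W / (2 * pi * n)
Step 1 — P_W = 8909.7 kW * 1000 = 8909700.0 W
Step 2 — 2 * pi * n = 2 * pi * 1.42 = 8.922123
Step 3 — Q = 8909700.0 / 8.922123 ≈ 998610 N·m (5 s.f.)

998610 N·m


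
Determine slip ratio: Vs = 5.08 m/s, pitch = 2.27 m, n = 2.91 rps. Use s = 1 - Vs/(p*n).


Formula: s = 1 - Vs / (p * n)
Step 1 — p * n = 2.27 * 2.91 = 6.6057
Step 2 — Vs / (p*n) = 5.08 / 6.6057 = 0.769033 (6 d.p.)
Step 3 — s = 1 - 0.769033 = 0.230967

0.230967


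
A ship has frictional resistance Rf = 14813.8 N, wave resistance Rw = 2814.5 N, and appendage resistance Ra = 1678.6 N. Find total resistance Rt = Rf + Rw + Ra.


Formula: Rt = Rf + Rw + Ra
Substituting: Rt = 14813.8 + 2814.5 + 1678.6
Result: Rt = 19306.9 N

19306.9 N


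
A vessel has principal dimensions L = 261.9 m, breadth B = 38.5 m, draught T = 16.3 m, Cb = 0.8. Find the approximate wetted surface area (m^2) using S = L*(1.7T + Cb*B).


Formula: S = 1.7*L*T + V/T with V = Cb*L*B*T, i.e. S = L * (1.7*T + Cb*B)
Step 1 — 1.7*T = 1.7 * 16.3 = 27.71 m
Step 2 — Cb*B = 0.8 * 38.5 = 30.8 m
Step 3 — 1.7*T + Cb*B = 27.71 + 30.8 = 58.51 m
Step 4 — S = 261.9 * 58.51 ≈ 15324 m^2 (5 s.f.)

15324 m^2


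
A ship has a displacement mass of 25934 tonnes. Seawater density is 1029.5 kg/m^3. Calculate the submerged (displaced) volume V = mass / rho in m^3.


Formula: V = mass / rho
Step 1 — convert tonnes to kg: 25934 t * 1000 = 25934000 kg
Step 2 — V = 25934000 / 1029.5 ≈ 25191 m^3 (5 s.f.)

25191 m^3


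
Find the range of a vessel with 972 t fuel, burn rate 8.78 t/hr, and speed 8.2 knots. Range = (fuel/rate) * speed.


Formula: endurance = fuel / rate; range = endurance * speed
Step 1 — endurance = 972 / 8.78 = 110.7062 hours
Step 2 — range = 110.7062 * 8.2 ≈ 907.79 nautical miles (5 s.f.)

907.79 NM


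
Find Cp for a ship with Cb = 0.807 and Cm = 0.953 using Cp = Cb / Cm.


Formula: Cp = Cb / Cm
Substituting: Cp = 0.807 / 0.953
Result: Cp ≈ 0.84680 (5 s.f.)

0.84680


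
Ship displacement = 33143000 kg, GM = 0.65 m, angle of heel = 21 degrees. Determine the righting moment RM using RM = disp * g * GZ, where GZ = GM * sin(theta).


Formula: GZ = GM * sin(theta); RM = disp * g * GZ
Step 1 — GZ = 0.65 * sin(21°) = 0.65 * 0.358368 = 0.232939 m
Step 2 — RM = 33143000 * 9.81 * 0.232939 ≈ 75736000 N·m (5 s.f.)

75736000 N·m


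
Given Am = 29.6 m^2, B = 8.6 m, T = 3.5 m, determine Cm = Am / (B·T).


Formula: Cm = Am / (B * T)
Step 1 — B * T = 8.6 * 3.5 = 30.1 m^2
Step 2 — Cm = 29.6 / 30.1 ≈ 0.98339 (5 s.f.)

0.98339


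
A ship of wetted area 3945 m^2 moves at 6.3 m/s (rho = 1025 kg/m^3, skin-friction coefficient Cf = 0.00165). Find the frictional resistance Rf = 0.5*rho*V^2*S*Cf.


Formula: Rf = 0.5 * rho * V^2 * S * Cf
Step 1 — V^2 = 6.3^2 = 39.69
Step 2 — 0.5 * rho * V^2 = 0.5 * 1025 * 39.69 = 20341.125
Step 3 — Rf = 20341.125 * 3945 * 0.00165 ≈ 132410 N (5 s.f.)

132410 N


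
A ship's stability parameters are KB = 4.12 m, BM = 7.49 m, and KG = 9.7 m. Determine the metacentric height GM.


Formula: GM = KB + BM - KG
Step 1 — KM = KB + BM = 4.12 + 7.49 = 11.61 m
Step 2 — GM = KM - KG = 11.61 - 9.7 = 1.91 m

1.91 m


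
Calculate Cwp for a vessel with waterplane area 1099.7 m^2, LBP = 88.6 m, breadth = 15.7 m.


Formula: Cwp = Aw / (L * B)
Step 1 — L * B = 88.6 * 15.7 = 1391.02 m^2
Step 2 — Cwp = 1099.7 / 1391.02 ≈ 0.79057 (5 s.f.)

0.79057


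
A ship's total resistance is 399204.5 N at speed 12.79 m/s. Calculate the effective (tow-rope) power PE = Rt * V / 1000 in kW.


Formula: PE = Rt * V / 1000 (kW)
Step 1 — PE (W) = 399204.5 * 12.79 = 5105825.555 W
Step 2 — PE (kW) = 5105825.555 / 1000 ≈ 5105.8 kW (5 s.f.)

5105.8 kW


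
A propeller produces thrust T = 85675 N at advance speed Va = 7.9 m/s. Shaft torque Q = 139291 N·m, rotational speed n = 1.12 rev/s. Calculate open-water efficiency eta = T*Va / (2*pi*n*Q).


Formula: eta = T * Va / (2 * pi * n * Q)
Step 1 — numerator = T * Va = 85675 * 7.9 = 676832.5
Step 2 — 2 * pi * n = 2 * pi * 1.12 = 7.037168
Step 3 — denominator = 7.037168 * 139291 = 980214.17
Step 4 — eta = 676832.5 / 980214.17 ≈ 0.69049 (5 s.f.)

0.69049


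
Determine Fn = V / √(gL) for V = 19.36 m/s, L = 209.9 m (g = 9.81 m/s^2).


Formula: Fn = V / sqrt(g * L)
Step 1 — g * L = 9.81 * 209.9 = 2059.119
Step 2 — sqrt(g * L) = sqrt(2059.119) = 45.377516
Step 3 — Fn = 19.36 / 45.377516 ≈ 0.42664 (5 s.f.)

0.42664


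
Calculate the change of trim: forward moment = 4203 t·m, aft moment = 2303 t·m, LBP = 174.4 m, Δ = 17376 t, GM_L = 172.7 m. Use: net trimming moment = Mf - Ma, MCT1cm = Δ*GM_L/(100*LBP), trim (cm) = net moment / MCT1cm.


Formula: net trimming moment = Mf - Ma; MCT1cm = Δ*GM_L/(100*LBP); trim = net moment / MCT1cm
Step 1 — net trimming moment = 4203 - 2303 = 1900 t·m
Step 2 — MCT1cm = 17376 * 172.7 / (100 * 174.4) = 172.0662 t·m/cm
Step 3 — trim = 1900 / 172.0662 ≈ 11.042 cm (5 s.f.)

11.042 cm


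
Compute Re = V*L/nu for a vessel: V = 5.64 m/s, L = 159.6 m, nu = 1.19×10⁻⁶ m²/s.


Formula: Re = V * L / nu
Step 1 — V * L = 5.64 * 159.6 = 900.144 m^2/s
Step 2 — Re = 900.144 / 1.19e-6 = 7.56e+08

7.56e+08


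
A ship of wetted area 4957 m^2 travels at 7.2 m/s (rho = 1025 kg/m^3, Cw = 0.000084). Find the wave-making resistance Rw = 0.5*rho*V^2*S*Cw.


Formula: Rw = 0.5 * rho * V^2 * S * Cw
Step 1 — V^2 = 7.2^2 = 51.84
Step 2 — 0.5 * rho * V^2 = 0.5 * 1025 * 51.84 = 26568.0
Step 3 — Rw = 26568.0 * 4957 * 0.000084 ≈ 11063 N (5 s.f.)

11063 N


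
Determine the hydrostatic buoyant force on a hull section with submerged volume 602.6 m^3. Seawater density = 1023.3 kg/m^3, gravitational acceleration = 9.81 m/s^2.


Formula: Fb = rho * g * V
Substituting: Fb = 1023.3 * 9.81 * 602.6
Intermediate: 1023.3 * 9.81 = 10038.573
Result: Fb = 10038.573 * 602.6 ≈ 6049200 N (5 s.f.)

6049200 N


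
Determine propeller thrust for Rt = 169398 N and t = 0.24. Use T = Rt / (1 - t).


Formula: T = Rt / (1 - t)
Step 1 — (1 - t) = 1 - 0.24 = 0.76
Step 2 — T = 169398 / 0.76 ≈ 222890 N (5 s.f.)

222890 N


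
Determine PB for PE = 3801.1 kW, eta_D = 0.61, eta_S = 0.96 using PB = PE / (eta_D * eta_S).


Formula: PB = PE / (eta_D * eta_S)
Step 1 — combined efficiency = eta_D * eta_S = 0.61 * 0.96 = 0.5856
Step 2 — PB = 3801.1 / 0.5856 ≈ 6490.9 kW (5 s.f.)

6490.9 kW


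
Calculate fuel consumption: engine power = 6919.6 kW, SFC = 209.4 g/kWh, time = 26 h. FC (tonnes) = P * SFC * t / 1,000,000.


Formula: FC (tonnes) = P * SFC * t / 1,000,000
Step 1 — P * SFC * t = 6919.6 * 209.4 * 26 = 37673070.24 g
Step 2 — FC (tonnes) = 37673070.24 / 1,000,000 ≈ 37.673 tonnes (5 s.f.)

37.673 tonnes


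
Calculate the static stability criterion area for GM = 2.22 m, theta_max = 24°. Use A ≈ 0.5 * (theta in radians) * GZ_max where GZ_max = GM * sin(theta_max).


Formula: GZ_max = GM * sin(theta); Area = 0.5 * theta_rad * GZ_max
Step 1 — GZ_max = 2.22 * sin(24°) = 2.22 * 0.406737 = 0.902956 m
Step 2 — theta_rad = 24 * pi/180 = 0.418879 rad
Step 3 — Area = 0.5 * 0.418879 * 0.902956 ≈ 0.18911 m·rad (5 s.f.)

0.18911 m·rad


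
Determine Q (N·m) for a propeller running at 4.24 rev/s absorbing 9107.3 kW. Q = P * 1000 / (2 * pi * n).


Formula: Q = P_W / (2 * pi * n)
Step 1 — P_W = 9107.3 kW * 1000 = 9107300.0 W
Step 2 — 2 * pi * n = 2 * pi * 4.24 = 26.640706
Step 3 — Q = 9107300.0 / 26.640706 ≈ 341860 N·m (5 s.f.)

341860 N·m


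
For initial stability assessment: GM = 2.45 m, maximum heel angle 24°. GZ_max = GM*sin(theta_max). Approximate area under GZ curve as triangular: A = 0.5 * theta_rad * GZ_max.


Formula: GZ_max = GM * sin(theta); Area = 0.5 * theta_rad * GZ_max
Step 1 — GZ_max = 2.45 * sin(24°) = 2.45 * 0.406737 = 0.996506 m
Step 2 — theta_rad = 24 * pi/180 = 0.418879 rad
Step 3 — Area = 0.5 * 0.418879 * 0.996506 ≈ 0.20871 m·rad (5 s.f.)

0.20871 m·rad


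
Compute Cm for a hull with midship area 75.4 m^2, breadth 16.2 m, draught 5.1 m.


Formula: Cm = Am / (B * T)
Step 1 — B * T = 16.2 * 5.1 = 82.62 m^2
Step 2 — Cm = 75.4 / 82.62 ≈ 0.91261 (5 s.f.)

0.91261


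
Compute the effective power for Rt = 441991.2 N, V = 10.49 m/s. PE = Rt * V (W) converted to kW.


Formula: PE = Rt * V / 1000 (kW)
Step 1 — PE (W) = 441991.2 * 10.49 = 4636487.688 W
Step 2 — PE (kW) = 4636487.688 / 1000 ≈ 4636.5 kW (5 s.f.)

4636.5 kW


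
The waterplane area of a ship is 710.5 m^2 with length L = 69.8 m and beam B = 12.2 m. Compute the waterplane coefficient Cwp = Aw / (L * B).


Formula: Cwp = Aw / (L * B)
Step 1 — L * B = 69.8 * 12.2 = 851.56 m^2
Step 2 — Cwp = 710.5 / 851.56 ≈ 0.83435 (5 s.f.)

0.83435


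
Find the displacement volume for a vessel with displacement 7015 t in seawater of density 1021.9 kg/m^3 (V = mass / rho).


Formula: V = mass / rho
Step 1 — convert tonnes to kg: 7015 t * 1000 = 7015000 kg
Step 2 — V = 7015000 / 1021.9 ≈ 6864.7 m^3 (5 s.f.)

6864.7 m^3


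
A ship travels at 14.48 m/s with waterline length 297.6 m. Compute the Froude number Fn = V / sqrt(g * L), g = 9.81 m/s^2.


Formula: Fn = V / sqrt(g * L)
Step 1 — g * L = 9.81 * 297.6 = 2919.456
Step 2 — sqrt(g * L) = sqrt(2919.456) = 54.031991
Step 3 — Fn = 14.48 / 54.031991 ≈ 0.26799 (5 s.f.)

0.26799


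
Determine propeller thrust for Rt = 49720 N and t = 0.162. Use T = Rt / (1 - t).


Formula: T = Rt / (1 - t)
Step 1 — (1 - t) = 1 - 0.162 = 0.838
Step 2 — T = 49720 / 0.838 ≈ 59332 N (5 s.f.)

59332 N


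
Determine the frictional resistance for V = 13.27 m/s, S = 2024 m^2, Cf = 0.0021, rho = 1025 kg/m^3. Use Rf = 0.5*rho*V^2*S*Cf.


Formula: Rf = 0.5 * rho * V^2 * S * Cf
Step 1 — V^2 = 13.27^2 = 176.0929
Step 2 — 0.5 * rho * V^2 = 0.5 * 1025 * 176.0929 = 90247.61125
Step 3 — Rf = 90247.61125 * 2024 * 0.0021 ≈ 383590 N (5 s.f.)

383590 N


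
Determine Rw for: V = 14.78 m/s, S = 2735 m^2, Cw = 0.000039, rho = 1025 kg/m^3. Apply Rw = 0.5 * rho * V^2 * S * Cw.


Formula: Rw = 0.5 * rho * V^2 * S * Cw
Step 1 — V^2 = 14.78^2 = 218.4484
Step 2 — 0.5 * rho * V^2 = 0.5 * 1025 * 218.4484 = 111954.805
Step 3 — Rw = 111954.805 * 2735 * 0.000039 ≈ 11942 N (5 s.f.)

11942 N


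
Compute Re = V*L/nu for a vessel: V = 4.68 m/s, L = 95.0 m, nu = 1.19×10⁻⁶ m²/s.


Formula: Re = V * L / nu
Step 1 — V * L = 4.68 * 95.0 = 444.6 m^2/s
Step 2 — Re = 444.6 / 1.19e-6 = 3.74e+08

3.74e+08


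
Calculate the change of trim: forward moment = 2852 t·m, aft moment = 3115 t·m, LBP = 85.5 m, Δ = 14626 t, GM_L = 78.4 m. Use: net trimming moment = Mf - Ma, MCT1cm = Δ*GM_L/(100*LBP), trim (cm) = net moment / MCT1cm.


Formula: net trimming moment = Mf - Ma; MCT1cm = Δ*GM_L/(100*LBP); trim = net moment / MCT1cm
Step 1 — net trimming moment = 2852 - 3115 = -263 t·m
Step 2 — MCT1cm = 14626 * 78.4 / (100 * 85.5) = 134.1144 t·m/cm
Step 3 — trim = -263 / 134.1144 ≈ -1.9610 cm (5 s.f.)

-1.9610 cm


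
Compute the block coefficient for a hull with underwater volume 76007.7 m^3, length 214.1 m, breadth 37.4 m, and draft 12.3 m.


Formula: Cb = V / (L * B * T)
Step 1 — L * B * T = 214.1 * 37.4 * 12.3 = 98490.282 m^3
Step 2 — Cb = 76007.7 / 98490.282 ≈ 0.77173 (5 s.f.)

0.77173


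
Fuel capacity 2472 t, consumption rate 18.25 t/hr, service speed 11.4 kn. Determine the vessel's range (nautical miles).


Formula: endurance = fuel / rate; range = endurance * speed
Step 1 — endurance = 2472 / 18.25 = 135.4521 hours
Step 2 — range = 135.4521 * 11.4 ≈ 1544.2 nautical miles (5 s.f.)

1544.2 NM


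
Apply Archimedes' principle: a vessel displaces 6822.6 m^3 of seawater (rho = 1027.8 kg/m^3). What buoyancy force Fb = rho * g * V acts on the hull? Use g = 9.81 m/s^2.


Formula: Fb = rho * g * V
Substituting: Fb = 1027.8 * 9.81 * 6822.6
Intermediate: 1027.8 * 9.81 = 10082.718
Result: Fb = 10082.718 * 6822.6 ≈ 68790000 N (5 s.f.)

68790000 N


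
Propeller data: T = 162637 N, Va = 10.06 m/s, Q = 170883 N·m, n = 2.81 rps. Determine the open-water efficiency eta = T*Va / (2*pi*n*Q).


Formula: eta = T * Va / (2 * pi * n * Q)
Step 1 — numerator = T * Va = 162637 * 10.06 = 1636128.22
Step 2 — 2 * pi * n = 2 * pi * 2.81 = 17.655751
Step 3 — denominator = 17.655751 * 170883 = 3017067.7
Step 4 — eta = 1636128.22 / 3017067.7 ≈ 0.54229 (5 s.f.)

0.54229


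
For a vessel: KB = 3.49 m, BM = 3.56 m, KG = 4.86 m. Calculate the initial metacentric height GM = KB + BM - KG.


Formula: GM = KB + BM - KG
Step 1 — KM = KB + BM = 3.49 + 3.56 = 7.05 m
Step 2 — GM = KM - KG = 7.05 - 4.86 = 2.19 m

2.19 m


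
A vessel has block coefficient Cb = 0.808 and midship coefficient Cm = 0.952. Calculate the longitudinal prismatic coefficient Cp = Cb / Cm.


Formula: Cp = Cb / Cm
Substituting: Cp = 0.808 / 0.952
Result: Cp ≈ 0.84874 (5 s.f.)

0.84874


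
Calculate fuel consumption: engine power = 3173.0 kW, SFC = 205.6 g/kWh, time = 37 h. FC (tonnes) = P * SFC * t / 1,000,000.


Formula: FC (tonnes) = P * SFC * t / 1,000,000
Step 1 — P * SFC * t = 3173.0 * 205.6 * 37 = 24137645.6 g
Step 2 — FC (tonnes) = 24137645.6 / 1,000,000 ≈ 24.138 tonnes (5 s.f.)

24.138 tonnes


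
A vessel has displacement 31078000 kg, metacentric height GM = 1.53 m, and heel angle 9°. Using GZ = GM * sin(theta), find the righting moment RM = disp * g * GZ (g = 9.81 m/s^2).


Formula: GZ = GM * sin(theta); RM = disp * g * GZ
Step 1 — GZ = 1.53 * sin(9°) = 1.53 * 0.156434 = 0.239344 m
Step 2 — RM = 31078000 * 9.81 * 0.239344 ≈ 72970000 N·m (5 s.f.)

72970000 N·m


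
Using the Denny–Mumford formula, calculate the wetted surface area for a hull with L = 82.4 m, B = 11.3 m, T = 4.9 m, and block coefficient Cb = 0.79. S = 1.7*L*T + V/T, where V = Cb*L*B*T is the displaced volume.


Formula: S = 1.7*L*T + V/T with V = Cb*L*B*T, i.e. S = L * (1.7*T + Cb*B)
Step 1 — 1.7*T = 1.7 * 4.9 = 8.33 m
Step 2 — Cb*B = 0.79 * 11.3 = 8.927 m
Step 3 — 1.7*T + Cb*B = 8.33 + 8.927 = 17.257 m
Step 4 — S = 82.4 * 17.257 ≈ 1422.0 m^2 (5 s.f.)

1422.0 m^2


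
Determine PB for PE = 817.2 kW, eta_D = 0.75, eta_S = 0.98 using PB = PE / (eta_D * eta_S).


Formula: PB = PE / (eta_D * eta_S)
Step 1 — combined efficiency = eta_D * eta_S = 0.75 * 0.98 = 0.735
Step 2 — PB = 817.2 / 0.735 ≈ 1111.8 kW (5 s.f.)

1111.8 kW


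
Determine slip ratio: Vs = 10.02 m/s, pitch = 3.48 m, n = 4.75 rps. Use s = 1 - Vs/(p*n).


Formula: s = 1 - Vs / (p * n)
Step 1 — p * n = 3.48 * 4.75 = 16.53
Step 2 — Vs / (p*n) = 10.02 / 16.53 = 0.606171 (6 d.p.)
Step 3 — s = 1 - 0.606171 = 0.393829

0.393829


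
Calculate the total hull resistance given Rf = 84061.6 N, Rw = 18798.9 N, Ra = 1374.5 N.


Formula: Rt = Rf + Rw + Ra
Substituting: Rt = 84061.6 + 18798.9 + 1374.5
Result: Rt = 104235.0 N

104235.0 N


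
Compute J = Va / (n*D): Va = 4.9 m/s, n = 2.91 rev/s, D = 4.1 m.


Formula: J = Va / (n * D)
Step 1 — n * D = 2.91 * 4.1 = 11.931
Step 2 — J = 4.9 / 11.931 ≈ 0.41069 (5 s.f.)

0.41069


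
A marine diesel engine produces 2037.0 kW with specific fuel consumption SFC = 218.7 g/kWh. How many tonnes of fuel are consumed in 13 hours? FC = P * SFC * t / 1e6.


Formula: FC (tonnes) = P * SFC * t / 1,000,000
Step 1 — P * SFC * t = 2037.0 * 218.7 * 13 = 5791394.7 g
Step 2 — FC (tonnes) = 5791394.7 / 1,000,000 ≈ 5.7914 tonnes (5 s.f.)

5.7914 tonnes


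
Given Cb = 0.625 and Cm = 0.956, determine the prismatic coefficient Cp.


Formula: Cp = Cb / Cm
Substituting: Cp = 0.625 / 0.956
Result: Cp ≈ 0.65377 (5 s.f.)

0.65377
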